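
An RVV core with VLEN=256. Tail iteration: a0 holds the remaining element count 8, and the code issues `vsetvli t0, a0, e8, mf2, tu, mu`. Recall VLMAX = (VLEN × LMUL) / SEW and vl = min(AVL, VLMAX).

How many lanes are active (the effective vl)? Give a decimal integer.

vl = 8

VLMAX = (256 × 1/2) / 8 = 16 lanes
vl ← min(8, 16) = 8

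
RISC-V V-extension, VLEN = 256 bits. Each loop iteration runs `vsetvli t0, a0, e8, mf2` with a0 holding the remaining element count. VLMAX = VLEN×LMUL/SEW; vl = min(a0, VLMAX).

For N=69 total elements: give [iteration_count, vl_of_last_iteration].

[iterations, last_vl] = [5, 5]

VLMAX = (256 × 1/2) / 8 = 16 lanes
69 elements at 16/iter → 5 passes, remainder 5 on the last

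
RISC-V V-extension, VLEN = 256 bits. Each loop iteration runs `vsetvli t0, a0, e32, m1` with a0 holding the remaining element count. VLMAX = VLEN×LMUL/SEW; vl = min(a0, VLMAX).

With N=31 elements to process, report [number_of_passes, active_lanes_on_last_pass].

lanes per group: 256·1/32 = 8
iterations = ceil(31/8) = 4; final-pass vl = 7

[iterations, last_vl] = [4, 7]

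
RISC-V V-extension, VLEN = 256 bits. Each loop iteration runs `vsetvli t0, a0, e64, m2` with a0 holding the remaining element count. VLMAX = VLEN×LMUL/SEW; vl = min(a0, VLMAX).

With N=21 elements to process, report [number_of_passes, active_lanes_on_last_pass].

lanes per group: 256·2/64 = 8
N=21: ⌈21/8⌉ = 3 iters; last vl = 21 − 2×8 = 5

[iterations, last_vl] = [3, 5]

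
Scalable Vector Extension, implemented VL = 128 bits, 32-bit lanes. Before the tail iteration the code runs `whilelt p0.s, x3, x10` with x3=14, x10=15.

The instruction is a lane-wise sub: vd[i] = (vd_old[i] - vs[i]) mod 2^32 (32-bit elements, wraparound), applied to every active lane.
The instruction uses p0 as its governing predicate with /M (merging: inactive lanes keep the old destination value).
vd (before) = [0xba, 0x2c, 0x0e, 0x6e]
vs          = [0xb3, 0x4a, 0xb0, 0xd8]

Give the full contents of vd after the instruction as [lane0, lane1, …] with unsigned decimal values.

vd = [7, 44, 14, 110]

register lanes = 128/32 = 4
whilelt: lane j active iff 14+j < 15 → j < 1 → 1 active
  i=0: sub(0xba,0xb3) → 7
  i=1: tail/keep → 44
  i=2: tail/keep → 14
  i=3: tail/keep → 110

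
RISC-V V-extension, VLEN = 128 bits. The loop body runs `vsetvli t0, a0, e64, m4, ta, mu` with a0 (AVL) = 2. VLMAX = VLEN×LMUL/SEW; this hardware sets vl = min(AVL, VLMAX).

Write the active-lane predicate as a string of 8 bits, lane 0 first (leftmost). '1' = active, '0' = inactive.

predicate = 11000000

VLMAX = VLEN×LMUL/SEW = 128×4/64 = 8
vl ← min(2, 8) = 2
bits (lane 0 leftmost): 11000000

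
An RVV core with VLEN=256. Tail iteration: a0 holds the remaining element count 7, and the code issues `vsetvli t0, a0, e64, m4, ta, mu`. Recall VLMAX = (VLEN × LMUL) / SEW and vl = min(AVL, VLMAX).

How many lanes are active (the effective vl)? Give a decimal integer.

lanes per group: 256·4/64 = 16
vl = min(AVL, VLMAX) = min(7, 16) = 7

vl = 7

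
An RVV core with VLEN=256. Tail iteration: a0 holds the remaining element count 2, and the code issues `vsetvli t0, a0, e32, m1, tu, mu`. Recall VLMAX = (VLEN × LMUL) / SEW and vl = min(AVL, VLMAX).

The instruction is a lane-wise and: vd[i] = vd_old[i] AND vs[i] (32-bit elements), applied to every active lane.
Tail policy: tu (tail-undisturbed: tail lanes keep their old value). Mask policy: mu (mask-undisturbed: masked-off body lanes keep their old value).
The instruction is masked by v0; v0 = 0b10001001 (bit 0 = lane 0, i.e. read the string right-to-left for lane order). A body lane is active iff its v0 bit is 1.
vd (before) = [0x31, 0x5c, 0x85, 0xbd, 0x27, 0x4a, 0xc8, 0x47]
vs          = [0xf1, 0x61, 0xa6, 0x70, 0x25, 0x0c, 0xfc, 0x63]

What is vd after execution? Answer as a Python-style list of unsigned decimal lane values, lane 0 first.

vd = [49, 92, 133, 189, 39, 74, 200, 71]

VLMAX = VLEN×LMUL/SEW = 256×1/32 = 8
vl = min(AVL, VLMAX) = min(2, 8) = 2
[0] and(0x31,0xf1) = 0x31
[1] mask-off/keep = 0x5c
[2] tail/keep = 0x85
[3] tail/keep = 0xbd
[4] tail/keep = 0x27
[5] tail/keep = 0x4a
[6] tail/keep = 0xc8
[7] tail/keep = 0x47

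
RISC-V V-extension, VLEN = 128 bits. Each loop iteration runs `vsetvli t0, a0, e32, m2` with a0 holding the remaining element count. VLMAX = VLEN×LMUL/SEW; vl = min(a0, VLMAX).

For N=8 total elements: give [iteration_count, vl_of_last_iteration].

VLMAX = (128 × 2) / 32 = 8 lanes
iterations = ceil(8/8) = 1; final-pass vl = 8

[iterations, last_vl] = [1, 8]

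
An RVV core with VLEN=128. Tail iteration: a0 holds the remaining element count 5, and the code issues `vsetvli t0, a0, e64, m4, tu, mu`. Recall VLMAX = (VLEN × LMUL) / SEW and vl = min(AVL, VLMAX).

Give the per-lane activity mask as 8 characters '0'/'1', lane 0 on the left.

VLMAX = VLEN×LMUL/SEW = 128×4/64 = 8
AVL=5 ≤ VLMAX=8, so vl = 5
bits (lane 0 leftmost): 11111000

predicate = 11111000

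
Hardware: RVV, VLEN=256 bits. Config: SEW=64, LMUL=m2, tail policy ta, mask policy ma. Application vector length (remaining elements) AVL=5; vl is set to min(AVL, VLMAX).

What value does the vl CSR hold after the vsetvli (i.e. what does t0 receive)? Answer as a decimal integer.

vl = 5

lanes per group: 256·2/64 = 8
vl = min(AVL, VLMAX) = min(5, 8) = 5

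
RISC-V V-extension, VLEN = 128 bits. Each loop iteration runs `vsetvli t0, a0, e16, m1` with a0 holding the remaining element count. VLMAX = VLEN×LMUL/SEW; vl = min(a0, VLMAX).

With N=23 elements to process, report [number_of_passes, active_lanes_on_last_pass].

[iterations, last_vl] = [3, 7]

VLMAX = VLEN×LMUL/SEW = 128×1/16 = 8
N=23: ⌈23/8⌉ = 3 iters; last vl = 23 − 2×8 = 7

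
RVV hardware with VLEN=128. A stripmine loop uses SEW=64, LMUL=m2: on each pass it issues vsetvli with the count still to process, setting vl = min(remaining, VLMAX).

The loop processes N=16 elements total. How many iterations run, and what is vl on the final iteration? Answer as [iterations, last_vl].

lanes per group: 128·2/64 = 4
16 elements at 4/iter → 4 passes, remainder 4 on the last

[iterations, last_vl] = [4, 4]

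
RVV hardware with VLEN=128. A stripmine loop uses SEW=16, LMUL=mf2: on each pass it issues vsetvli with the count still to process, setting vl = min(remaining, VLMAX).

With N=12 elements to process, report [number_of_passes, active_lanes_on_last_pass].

[iterations, last_vl] = [3, 4]

lanes per group: 128·1/2/16 = 4
iterations = ceil(12/4) = 3; final-pass vl = 4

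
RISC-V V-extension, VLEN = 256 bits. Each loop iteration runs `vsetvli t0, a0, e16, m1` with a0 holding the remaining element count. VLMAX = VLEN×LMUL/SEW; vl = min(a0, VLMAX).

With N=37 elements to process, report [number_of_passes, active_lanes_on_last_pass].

[iterations, last_vl] = [3, 5]

VLMAX = (256 × 1) / 16 = 16 lanes
37 elements at 16/iter → 3 passes, remainder 5 on the last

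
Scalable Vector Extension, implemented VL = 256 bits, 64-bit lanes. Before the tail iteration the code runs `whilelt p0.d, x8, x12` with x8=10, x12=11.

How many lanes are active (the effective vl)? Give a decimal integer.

256-bit reg / 64-bit elem → 4 lanes
whilelt: lane j active iff 10+j < 11 → j < 1 → 1 active

vl = 1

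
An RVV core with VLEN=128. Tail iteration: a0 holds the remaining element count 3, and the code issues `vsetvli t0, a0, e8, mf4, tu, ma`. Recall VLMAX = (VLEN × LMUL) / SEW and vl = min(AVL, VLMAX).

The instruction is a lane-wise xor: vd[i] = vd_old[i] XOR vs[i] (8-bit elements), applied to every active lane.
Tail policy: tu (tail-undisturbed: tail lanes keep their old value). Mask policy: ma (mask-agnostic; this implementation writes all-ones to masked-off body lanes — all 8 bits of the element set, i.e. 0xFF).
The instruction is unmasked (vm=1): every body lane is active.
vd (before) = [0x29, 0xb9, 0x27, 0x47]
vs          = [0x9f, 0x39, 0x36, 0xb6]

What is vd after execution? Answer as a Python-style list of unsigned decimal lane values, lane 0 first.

vd = [182, 128, 17, 71]

lanes per group: 128·1/4/8 = 4
vl = min(AVL, VLMAX) = min(3, 4) = 3
[0] xor(0x29,0x9f) = 0xb6
[1] xor(0xb9,0x39) = 0x80
[2] xor(0x27,0x36) = 0x11
[3] tail/keep = 0x47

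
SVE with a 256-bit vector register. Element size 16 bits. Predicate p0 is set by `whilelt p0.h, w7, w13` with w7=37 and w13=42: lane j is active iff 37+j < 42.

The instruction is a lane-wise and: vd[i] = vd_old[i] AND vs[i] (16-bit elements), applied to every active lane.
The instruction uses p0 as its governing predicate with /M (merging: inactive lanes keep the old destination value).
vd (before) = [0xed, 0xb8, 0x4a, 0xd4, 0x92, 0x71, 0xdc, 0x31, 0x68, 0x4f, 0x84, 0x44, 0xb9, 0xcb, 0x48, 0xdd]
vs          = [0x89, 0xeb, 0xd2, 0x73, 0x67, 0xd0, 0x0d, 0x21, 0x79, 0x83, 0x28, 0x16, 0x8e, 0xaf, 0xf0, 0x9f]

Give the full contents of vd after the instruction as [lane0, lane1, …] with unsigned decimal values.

vd = [137, 168, 66, 80, 2, 113, 220, 49, 104, 79, 132, 68, 185, 203, 72, 221]

register lanes = 256/16 = 16
active while 37+j < 42, i.e. j ∈ [0,5) capped at 16 ⇒ 5
[0] and(0xed,0x89) = 0x89
[1] and(0xb8,0xeb) = 0xa8
[2] and(0x4a,0xd2) = 0x42
[3] and(0xd4,0x73) = 0x50
[4] and(0x92,0x67) = 0x02
[5] tail/keep = 0x71
[6] tail/keep = 0xdc
[7] tail/keep = 0x31
[8] tail/keep = 0x68
[9] tail/keep = 0x4f
[10] tail/keep = 0x84
[11] tail/keep = 0x44
[12] tail/keep = 0xb9
[13] tail/keep = 0xcb
[14] tail/keep = 0x48
[15] tail/keep = 0xdd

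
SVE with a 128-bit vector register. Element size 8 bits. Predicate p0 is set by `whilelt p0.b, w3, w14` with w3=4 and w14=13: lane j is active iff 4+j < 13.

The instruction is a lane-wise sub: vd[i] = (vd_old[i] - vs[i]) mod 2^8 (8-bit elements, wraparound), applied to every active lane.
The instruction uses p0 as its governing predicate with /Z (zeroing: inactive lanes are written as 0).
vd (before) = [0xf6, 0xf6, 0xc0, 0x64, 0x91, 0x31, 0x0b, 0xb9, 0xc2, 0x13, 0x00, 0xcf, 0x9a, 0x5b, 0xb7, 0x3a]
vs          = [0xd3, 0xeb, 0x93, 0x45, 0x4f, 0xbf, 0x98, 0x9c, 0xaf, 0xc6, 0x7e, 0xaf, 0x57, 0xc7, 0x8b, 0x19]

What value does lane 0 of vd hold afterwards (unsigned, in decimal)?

vd[0] = 35

lane count: 128 div 8 = 16
p0[j] = (4+j < 13); true for j=0..8 → 9 lanes set
vd[0] sub(0xf6,0xd3) -> 0x23
vd[1] sub(0xf6,0xeb) -> 0x0b
vd[2] sub(0xc0,0x93) -> 0x2d
vd[3] sub(0x64,0x45) -> 0x1f
vd[4] sub(0x91,0x4f) -> 0x42
vd[5] sub(0x31,0xbf) -> 0x72
vd[6] sub(0x0b,0x98) -> 0x73
vd[7] sub(0xb9,0x9c) -> 0x1d
vd[8] sub(0xc2,0xaf) -> 0x13
vd[9] tail/zero -> 0x00
vd[10] tail/zero -> 0x00
vd[11] tail/zero -> 0x00
vd[12] tail/zero -> 0x00
vd[13] tail/zero -> 0x00
vd[14] tail/zero -> 0x00
vd[15] tail/zero -> 0x00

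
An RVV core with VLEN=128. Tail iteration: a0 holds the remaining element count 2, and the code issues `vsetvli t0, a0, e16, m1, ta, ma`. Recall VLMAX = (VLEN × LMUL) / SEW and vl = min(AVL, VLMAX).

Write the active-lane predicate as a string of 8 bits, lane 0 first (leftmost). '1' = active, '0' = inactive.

predicate = 11000000

lanes per group: 128·1/16 = 8
AVL=2 ≤ VLMAX=8, so vl = 2
bits (lane 0 leftmost): 11000000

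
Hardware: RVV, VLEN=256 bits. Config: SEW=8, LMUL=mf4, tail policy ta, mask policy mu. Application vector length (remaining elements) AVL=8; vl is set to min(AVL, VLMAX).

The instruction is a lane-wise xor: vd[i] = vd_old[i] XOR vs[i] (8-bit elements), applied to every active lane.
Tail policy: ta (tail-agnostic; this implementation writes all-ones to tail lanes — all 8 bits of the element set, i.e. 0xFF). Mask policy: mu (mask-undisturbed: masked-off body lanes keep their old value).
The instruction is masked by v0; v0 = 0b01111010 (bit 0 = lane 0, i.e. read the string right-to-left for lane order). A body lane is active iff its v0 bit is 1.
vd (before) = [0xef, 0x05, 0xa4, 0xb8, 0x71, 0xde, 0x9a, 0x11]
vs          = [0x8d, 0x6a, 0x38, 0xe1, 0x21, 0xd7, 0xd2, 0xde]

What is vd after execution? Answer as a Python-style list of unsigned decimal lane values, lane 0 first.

vd = [239, 111, 164, 89, 80, 9, 72, 17]

VLMAX = (256 × 1/4) / 8 = 8 lanes
vl = min(AVL, VLMAX) = min(8, 8) = 8
lane  0: mask-off/keep ⇒ 0xef
lane  1: xor(0x05,0x6a) ⇒ 0x6f
lane  2: mask-off/keep ⇒ 0xa4
lane  3: xor(0xb8,0xe1) ⇒ 0x59
lane  4: xor(0x71,0x21) ⇒ 0x50
lane  5: xor(0xde,0xd7) ⇒ 0x09
lane  6: xor(0x9a,0xd2) ⇒ 0x48
lane  7: mask-off/keep ⇒ 0x11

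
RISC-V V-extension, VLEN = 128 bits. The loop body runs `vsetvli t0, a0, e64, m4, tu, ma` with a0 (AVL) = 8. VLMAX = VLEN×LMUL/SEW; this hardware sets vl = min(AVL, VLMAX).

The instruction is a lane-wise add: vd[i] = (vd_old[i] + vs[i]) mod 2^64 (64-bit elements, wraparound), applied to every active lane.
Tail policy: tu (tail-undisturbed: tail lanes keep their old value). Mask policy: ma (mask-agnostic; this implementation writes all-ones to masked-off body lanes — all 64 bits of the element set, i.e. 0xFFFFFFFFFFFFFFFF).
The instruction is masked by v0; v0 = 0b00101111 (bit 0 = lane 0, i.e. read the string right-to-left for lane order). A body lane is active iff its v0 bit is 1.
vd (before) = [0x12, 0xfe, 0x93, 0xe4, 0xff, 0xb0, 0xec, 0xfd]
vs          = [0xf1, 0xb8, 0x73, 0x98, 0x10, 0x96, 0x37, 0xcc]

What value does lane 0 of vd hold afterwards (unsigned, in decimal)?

vd[0] = 259

VLMAX = VLEN×LMUL/SEW = 128×4/64 = 8
AVL=8 ≤ VLMAX=8, so vl = 8
  i=0: add(0x12,0xf1) → 259
  i=1: add(0xfe,0xb8) → 438
  i=2: add(0x93,0x73) → 262
  i=3: add(0xe4,0x98) → 380
  i=4: mask-off/ones → 18446744073709551615
  i=5: add(0xb0,0x96) → 326
  i=6: mask-off/ones → 18446744073709551615
  i=7: mask-off/ones → 18446744073709551615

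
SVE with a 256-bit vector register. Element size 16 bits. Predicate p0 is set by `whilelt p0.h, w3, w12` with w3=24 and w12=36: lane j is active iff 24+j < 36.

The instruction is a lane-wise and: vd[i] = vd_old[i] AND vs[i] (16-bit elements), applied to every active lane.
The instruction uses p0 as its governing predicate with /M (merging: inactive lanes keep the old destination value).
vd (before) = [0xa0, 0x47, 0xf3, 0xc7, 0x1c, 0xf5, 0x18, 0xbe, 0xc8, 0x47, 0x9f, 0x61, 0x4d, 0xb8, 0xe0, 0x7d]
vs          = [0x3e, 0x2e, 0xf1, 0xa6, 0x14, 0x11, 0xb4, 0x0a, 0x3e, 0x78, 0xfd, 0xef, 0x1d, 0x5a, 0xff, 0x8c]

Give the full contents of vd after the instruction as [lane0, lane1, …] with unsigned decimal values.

256-bit reg / 16-bit elem → 16 lanes
p0[j] = (24+j < 36); true for j=0..11 → 12 lanes set
vd[0] and(0xa0,0x3e) -> 0x20
vd[1] and(0x47,0x2e) -> 0x06
vd[2] and(0xf3,0xf1) -> 0xf1
vd[3] and(0xc7,0xa6) -> 0x86
vd[4] and(0x1c,0x14) -> 0x14
vd[5] and(0xf5,0x11) -> 0x11
vd[6] and(0x18,0xb4) -> 0x10
vd[7] and(0xbe,0x0a) -> 0x0a
vd[8] and(0xc8,0x3e) -> 0x08
vd[9] and(0x47,0x78) -> 0x40
vd[10] and(0x9f,0xfd) -> 0x9d
vd[11] and(0x61,0xef) -> 0x61
vd[12] tail/keep -> 0x4d
vd[13] tail/keep -> 0xb8
vd[14] tail/keep -> 0xe0
vd[15] tail/keep -> 0x7d

vd = [32, 6, 241, 134, 20, 17, 16, 10, 8, 64, 157, 97, 77, 184, 224, 125]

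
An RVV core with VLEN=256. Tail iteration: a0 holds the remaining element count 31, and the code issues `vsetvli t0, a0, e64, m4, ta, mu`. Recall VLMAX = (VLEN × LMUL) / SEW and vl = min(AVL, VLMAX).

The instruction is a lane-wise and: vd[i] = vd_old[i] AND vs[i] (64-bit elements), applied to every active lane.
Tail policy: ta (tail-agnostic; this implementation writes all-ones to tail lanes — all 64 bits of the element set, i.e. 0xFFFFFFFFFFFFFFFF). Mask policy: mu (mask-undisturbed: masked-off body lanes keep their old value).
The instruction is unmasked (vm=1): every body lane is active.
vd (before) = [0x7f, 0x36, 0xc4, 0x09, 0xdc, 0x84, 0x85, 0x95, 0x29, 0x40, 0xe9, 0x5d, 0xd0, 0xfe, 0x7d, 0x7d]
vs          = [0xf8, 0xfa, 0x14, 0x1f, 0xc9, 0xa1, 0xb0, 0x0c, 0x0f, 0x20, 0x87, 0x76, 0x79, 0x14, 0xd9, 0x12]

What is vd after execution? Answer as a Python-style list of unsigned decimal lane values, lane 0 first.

vd = [120, 50, 4, 9, 200, 128, 128, 4, 9, 0, 129, 84, 80, 20, 89, 16]

VLMAX = VLEN×LMUL/SEW = 256×4/64 = 16
vl = min(AVL, VLMAX) = min(31, 16) = 16
[0] and(0x7f,0xf8) = 0x78
[1] and(0x36,0xfa) = 0x32
[2] and(0xc4,0x14) = 0x04
[3] and(0x09,0x1f) = 0x09
[4] and(0xdc,0xc9) = 0xc8
[5] and(0x84,0xa1) = 0x80
[6] and(0x85,0xb0) = 0x80
[7] and(0x95,0x0c) = 0x04
[8] and(0x29,0x0f) = 0x09
[9] and(0x40,0x20) = 0x00
[10] and(0xe9,0x87) = 0x81
[11] and(0x5d,0x76) = 0x54
[12] and(0xd0,0x79) = 0x50
[13] and(0xfe,0x14) = 0x14
[14] and(0x7d,0xd9) = 0x59
[15] and(0x7d,0x12) = 0x10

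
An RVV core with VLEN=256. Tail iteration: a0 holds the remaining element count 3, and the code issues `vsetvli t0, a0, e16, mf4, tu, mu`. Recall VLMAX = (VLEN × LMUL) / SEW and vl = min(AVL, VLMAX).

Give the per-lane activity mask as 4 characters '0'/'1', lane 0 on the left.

VLMAX = (256 × 1/4) / 16 = 4 lanes
vl = min(AVL, VLMAX) = min(3, 4) = 3
bits (lane 0 leftmost): 1110

predicate = 1110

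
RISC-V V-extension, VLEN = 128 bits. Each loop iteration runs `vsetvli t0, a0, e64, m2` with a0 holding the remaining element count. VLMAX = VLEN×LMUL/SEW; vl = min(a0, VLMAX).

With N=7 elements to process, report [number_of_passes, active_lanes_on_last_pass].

[iterations, last_vl] = [2, 3]

VLMAX = (128 × 2) / 64 = 4 lanes
7 elements at 4/iter → 2 passes, remainder 3 on the last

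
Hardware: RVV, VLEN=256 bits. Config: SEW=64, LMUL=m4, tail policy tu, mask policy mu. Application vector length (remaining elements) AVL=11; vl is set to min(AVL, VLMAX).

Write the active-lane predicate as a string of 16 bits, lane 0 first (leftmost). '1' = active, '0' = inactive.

predicate = 1111111111100000

lanes per group: 256·4/64 = 16
AVL=11 ≤ VLMAX=16, so vl = 11
bits (lane 0 leftmost): 1111111111100000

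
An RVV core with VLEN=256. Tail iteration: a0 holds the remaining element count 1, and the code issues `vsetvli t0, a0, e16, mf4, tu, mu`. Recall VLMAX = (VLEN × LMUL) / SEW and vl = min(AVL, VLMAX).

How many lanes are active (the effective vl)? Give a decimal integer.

VLMAX = VLEN×LMUL/SEW = 256×1/4/16 = 4
vl ← min(1, 4) = 1

vl = 1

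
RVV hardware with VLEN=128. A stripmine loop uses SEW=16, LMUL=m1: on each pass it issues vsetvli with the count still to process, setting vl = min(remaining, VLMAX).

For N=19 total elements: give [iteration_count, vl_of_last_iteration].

[iterations, last_vl] = [3, 3]

VLMAX = (128 × 1) / 16 = 8 lanes
N=19: ⌈19/8⌉ = 3 iters; last vl = 19 − 2×8 = 3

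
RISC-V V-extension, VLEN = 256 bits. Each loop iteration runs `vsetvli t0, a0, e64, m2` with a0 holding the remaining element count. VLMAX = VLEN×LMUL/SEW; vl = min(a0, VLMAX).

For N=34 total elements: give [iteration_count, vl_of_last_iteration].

VLMAX = (256 × 2) / 64 = 8 lanes
34 elements at 8/iter → 5 passes, remainder 2 on the last

[iterations, last_vl] = [5, 2]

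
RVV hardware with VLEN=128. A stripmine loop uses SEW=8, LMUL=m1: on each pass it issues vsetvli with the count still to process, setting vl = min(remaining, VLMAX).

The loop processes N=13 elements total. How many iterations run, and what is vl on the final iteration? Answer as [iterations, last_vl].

[iterations, last_vl] = [1, 13]

lanes per group: 128·1/8 = 16
13 elements at 16/iter → 1 passes, remainder 13 on the last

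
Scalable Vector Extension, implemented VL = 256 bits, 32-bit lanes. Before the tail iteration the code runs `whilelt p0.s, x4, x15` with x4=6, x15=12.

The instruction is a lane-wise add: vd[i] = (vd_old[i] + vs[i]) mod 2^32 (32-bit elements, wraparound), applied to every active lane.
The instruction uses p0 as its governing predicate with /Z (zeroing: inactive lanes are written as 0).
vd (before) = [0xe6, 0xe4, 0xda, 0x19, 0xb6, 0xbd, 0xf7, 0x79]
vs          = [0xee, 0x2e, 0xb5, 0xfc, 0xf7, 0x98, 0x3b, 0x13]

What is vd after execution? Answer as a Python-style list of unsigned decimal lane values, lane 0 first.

register lanes = 256/32 = 8
active while 6+j < 12, i.e. j ∈ [0,6) capped at 8 ⇒ 6
[0] add(0xe6,0xee) = 0x1d4
[1] add(0xe4,0x2e) = 0x112
[2] add(0xda,0xb5) = 0x18f
[3] add(0x19,0xfc) = 0x115
[4] add(0xb6,0xf7) = 0x1ad
[5] add(0xbd,0x98) = 0x155
[6] tail/zero = 0x00
[7] tail/zero = 0x00

vd = [468, 274, 399, 277, 429, 341, 0, 0]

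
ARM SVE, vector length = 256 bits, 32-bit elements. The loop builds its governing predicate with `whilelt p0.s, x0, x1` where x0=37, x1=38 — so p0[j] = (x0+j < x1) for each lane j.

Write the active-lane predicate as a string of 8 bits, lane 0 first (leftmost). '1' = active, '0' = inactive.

predicate = 10000000

register lanes = 256/32 = 8
whilelt: lane j active iff 37+j < 38 → j < 1 → 1 active
bits (lane 0 leftmost): 10000000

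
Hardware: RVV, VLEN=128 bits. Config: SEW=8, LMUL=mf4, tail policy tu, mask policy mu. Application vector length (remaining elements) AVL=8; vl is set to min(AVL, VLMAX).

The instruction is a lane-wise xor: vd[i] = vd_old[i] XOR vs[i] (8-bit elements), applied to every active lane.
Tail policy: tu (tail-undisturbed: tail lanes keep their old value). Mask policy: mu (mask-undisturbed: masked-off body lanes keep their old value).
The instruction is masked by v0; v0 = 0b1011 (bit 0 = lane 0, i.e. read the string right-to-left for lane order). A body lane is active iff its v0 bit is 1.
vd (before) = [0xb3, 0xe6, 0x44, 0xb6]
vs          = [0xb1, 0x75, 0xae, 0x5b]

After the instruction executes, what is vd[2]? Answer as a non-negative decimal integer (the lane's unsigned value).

vd[2] = 68

VLMAX = VLEN×LMUL/SEW = 128×1/4/8 = 4
vl ← min(8, 4) = 4
  i=0: xor(0xb3,0xb1) → 2
  i=1: xor(0xe6,0x75) → 147
  i=2: mask-off/keep → 68
  i=3: xor(0xb6,0x5b) → 237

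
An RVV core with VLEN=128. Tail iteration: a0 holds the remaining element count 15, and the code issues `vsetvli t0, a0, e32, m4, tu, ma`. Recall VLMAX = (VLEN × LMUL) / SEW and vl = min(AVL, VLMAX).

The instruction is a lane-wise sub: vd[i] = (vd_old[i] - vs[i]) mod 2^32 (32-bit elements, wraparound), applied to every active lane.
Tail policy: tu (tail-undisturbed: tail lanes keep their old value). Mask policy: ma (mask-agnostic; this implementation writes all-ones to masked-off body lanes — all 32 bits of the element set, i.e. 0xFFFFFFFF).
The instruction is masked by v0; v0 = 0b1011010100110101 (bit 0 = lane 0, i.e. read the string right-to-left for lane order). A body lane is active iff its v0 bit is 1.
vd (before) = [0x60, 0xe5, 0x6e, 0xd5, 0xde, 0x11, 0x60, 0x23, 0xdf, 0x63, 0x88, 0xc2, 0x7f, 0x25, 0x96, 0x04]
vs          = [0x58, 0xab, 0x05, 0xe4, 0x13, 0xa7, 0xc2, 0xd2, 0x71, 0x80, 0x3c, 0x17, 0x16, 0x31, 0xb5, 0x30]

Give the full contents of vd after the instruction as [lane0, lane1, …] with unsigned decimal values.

VLMAX = (128 × 4) / 32 = 16 lanes
vl = min(AVL, VLMAX) = min(15, 16) = 15
  i=0: sub(0x60,0x58) → 8
  i=1: mask-off/ones → 4294967295
  i=2: sub(0x6e,0x05) → 105
  i=3: mask-off/ones → 4294967295
  i=4: sub(0xde,0x13) → 203
  i=5: sub(0x11,0xa7) → 4294967146
  i=6: mask-off/ones → 4294967295
  i=7: mask-off/ones → 4294967295
  i=8: sub(0xdf,0x71) → 110
  i=9: mask-off/ones → 4294967295
  i=10: sub(0x88,0x3c) → 76
  i=11: mask-off/ones → 4294967295
  i=12: sub(0x7f,0x16) → 105
  i=13: sub(0x25,0x31) → 4294967284
  i=14: mask-off/ones → 4294967295
  i=15: tail/keep → 4

vd = [8, 4294967295, 105, 4294967295, 203, 4294967146, 4294967295, 4294967295, 110, 4294967295, 76, 4294967295, 105, 4294967284, 4294967295, 4]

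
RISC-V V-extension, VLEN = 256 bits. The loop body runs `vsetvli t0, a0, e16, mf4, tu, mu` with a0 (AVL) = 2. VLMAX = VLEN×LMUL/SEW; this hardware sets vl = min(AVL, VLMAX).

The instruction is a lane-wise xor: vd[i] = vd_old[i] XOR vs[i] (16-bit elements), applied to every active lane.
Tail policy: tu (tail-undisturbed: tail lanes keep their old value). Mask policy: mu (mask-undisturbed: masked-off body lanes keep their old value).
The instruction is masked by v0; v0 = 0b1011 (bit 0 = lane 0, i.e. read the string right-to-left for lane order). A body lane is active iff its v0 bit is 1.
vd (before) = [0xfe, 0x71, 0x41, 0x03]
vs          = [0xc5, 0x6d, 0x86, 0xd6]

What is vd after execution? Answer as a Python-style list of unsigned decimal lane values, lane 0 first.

vd = [59, 28, 65, 3]

VLMAX = VLEN×LMUL/SEW = 256×1/4/16 = 4
vl ← min(2, 4) = 2
lane  0: xor(0xfe,0xc5) ⇒ 0x3b
lane  1: xor(0x71,0x6d) ⇒ 0x1c
lane  2: tail/keep ⇒ 0x41
lane  3: tail/keep ⇒ 0x03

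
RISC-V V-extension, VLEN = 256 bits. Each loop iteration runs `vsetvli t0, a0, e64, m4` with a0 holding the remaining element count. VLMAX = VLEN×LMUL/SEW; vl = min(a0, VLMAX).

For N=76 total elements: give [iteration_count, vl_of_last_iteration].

VLMAX = VLEN×LMUL/SEW = 256×4/64 = 16
iterations = ceil(76/16) = 5; final-pass vl = 12

[iterations, last_vl] = [5, 12]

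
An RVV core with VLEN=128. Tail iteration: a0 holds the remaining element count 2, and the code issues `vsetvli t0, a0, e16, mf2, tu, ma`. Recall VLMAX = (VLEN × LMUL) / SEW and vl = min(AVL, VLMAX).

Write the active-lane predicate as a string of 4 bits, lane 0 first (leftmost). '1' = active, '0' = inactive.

predicate = 1100

lanes per group: 128·1/2/16 = 4
AVL=2 ≤ VLMAX=4, so vl = 2
bits (lane 0 leftmost): 1100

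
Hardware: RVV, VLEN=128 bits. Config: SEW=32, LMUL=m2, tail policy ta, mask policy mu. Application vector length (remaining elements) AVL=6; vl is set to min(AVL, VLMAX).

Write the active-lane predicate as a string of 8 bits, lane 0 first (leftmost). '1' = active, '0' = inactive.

VLMAX = VLEN×LMUL/SEW = 128×2/32 = 8
AVL=6 ≤ VLMAX=8, so vl = 6
bits (lane 0 leftmost): 11111100

predicate = 11111100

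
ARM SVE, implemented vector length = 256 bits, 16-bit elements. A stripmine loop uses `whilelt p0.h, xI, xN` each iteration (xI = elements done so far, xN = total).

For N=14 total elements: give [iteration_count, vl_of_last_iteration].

[iterations, last_vl] = [1, 14]

lane count: 256 div 16 = 16
N=14: ⌈14/16⌉ = 1 iters; last vl = 14 − 0×16 = 14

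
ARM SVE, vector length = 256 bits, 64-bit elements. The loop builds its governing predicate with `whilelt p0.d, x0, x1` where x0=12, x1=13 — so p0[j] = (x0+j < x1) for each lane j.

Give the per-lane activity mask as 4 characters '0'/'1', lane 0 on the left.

256-bit reg / 64-bit elem → 4 lanes
whilelt: lane j active iff 12+j < 13 → j < 1 → 1 active
bits (lane 0 leftmost): 1000

predicate = 1000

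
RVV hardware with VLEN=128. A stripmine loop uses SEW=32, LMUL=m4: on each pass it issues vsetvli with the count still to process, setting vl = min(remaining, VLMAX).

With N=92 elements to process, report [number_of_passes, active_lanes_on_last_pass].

[iterations, last_vl] = [6, 12]

VLMAX = (128 × 4) / 32 = 16 lanes
N=92: ⌈92/16⌉ = 6 iters; last vl = 92 − 5×16 = 12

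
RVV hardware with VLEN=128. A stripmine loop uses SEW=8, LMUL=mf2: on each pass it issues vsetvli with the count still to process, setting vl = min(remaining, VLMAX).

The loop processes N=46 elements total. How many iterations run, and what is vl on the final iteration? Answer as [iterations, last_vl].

[iterations, last_vl] = [6, 6]

VLMAX = VLEN×LMUL/SEW = 128×1/2/8 = 8
iterations = ceil(46/8) = 6; final-pass vl = 6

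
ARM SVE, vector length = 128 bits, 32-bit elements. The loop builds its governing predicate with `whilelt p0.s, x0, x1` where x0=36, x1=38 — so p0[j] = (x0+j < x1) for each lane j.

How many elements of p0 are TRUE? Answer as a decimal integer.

vl = 2

128-bit reg / 32-bit elem → 4 lanes
active while 36+j < 38, i.e. j ∈ [0,2) capped at 4 ⇒ 2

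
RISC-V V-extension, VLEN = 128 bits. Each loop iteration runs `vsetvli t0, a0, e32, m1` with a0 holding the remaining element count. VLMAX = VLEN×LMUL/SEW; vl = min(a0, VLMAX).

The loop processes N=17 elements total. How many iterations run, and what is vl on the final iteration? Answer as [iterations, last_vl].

[iterations, last_vl] = [5, 1]

lanes per group: 128·1/32 = 4
iterations = ceil(17/4) = 5; final-pass vl = 1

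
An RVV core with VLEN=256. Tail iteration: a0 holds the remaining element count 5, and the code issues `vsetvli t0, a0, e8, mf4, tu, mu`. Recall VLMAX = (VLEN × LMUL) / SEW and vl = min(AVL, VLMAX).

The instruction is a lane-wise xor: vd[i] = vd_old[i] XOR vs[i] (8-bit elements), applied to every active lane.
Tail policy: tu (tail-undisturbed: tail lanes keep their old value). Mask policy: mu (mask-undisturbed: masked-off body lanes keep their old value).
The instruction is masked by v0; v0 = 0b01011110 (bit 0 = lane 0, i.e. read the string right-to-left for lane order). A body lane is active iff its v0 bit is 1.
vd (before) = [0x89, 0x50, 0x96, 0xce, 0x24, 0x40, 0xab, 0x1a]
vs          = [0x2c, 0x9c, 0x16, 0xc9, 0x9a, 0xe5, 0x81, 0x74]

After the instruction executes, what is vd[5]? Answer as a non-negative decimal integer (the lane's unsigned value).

vd[5] = 64

VLMAX = (256 × 1/4) / 8 = 8 lanes
vl = min(AVL, VLMAX) = min(5, 8) = 5
vd[0] mask-off/keep -> 0x89
vd[1] xor(0x50,0x9c) -> 0xcc
vd[2] xor(0x96,0x16) -> 0x80
vd[3] xor(0xce,0xc9) -> 0x07
vd[4] xor(0x24,0x9a) -> 0xbe
vd[5] tail/keep -> 0x40
vd[6] tail/keep -> 0xab
vd[7] tail/keep -> 0x1a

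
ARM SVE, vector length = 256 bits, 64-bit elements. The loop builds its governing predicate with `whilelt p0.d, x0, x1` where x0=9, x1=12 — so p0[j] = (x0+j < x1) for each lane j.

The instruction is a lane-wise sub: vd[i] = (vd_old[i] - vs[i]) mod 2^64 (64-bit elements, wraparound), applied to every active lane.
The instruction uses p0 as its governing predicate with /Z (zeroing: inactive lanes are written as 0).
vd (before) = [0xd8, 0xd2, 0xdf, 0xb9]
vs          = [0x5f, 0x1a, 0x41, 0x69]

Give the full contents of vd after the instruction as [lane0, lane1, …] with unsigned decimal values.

vd = [121, 184, 158, 0]

register lanes = 256/64 = 4
p0[j] = (9+j < 12); true for j=0..2 → 3 lanes set
  i=0: sub(0xd8,0x5f) → 121
  i=1: sub(0xd2,0x1a) → 184
  i=2: sub(0xdf,0x41) → 158
  i=3: tail/zero → 0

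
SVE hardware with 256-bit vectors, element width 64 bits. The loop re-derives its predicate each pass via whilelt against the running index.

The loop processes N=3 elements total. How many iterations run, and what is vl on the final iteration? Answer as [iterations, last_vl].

256-bit reg / 64-bit elem → 4 lanes
3 elements at 4/iter → 1 passes, remainder 3 on the last

[iterations, last_vl] = [1, 3]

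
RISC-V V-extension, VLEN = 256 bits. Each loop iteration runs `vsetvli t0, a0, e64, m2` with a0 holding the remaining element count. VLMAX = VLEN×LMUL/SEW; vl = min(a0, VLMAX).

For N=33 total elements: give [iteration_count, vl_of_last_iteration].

VLMAX = (256 × 2) / 64 = 8 lanes
N=33: ⌈33/8⌉ = 5 iters; last vl = 33 − 4×8 = 1

[iterations, last_vl] = [5, 1]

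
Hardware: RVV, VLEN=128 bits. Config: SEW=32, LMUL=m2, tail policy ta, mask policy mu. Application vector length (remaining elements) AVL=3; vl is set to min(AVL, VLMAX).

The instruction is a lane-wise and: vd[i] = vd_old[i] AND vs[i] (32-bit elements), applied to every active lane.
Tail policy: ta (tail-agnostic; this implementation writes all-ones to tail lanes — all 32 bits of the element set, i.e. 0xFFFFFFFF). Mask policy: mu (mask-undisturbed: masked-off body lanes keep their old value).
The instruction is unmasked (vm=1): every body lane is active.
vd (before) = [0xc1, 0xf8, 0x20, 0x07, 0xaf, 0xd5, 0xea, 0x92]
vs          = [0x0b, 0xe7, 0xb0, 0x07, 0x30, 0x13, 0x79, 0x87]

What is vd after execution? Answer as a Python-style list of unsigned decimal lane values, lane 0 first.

VLMAX = VLEN×LMUL/SEW = 128×2/32 = 8
vl ← min(3, 8) = 3
lane  0: and(0xc1,0x0b) ⇒ 0x01
lane  1: and(0xf8,0xe7) ⇒ 0xe0
lane  2: and(0x20,0xb0) ⇒ 0x20
lane  3: tail/ones ⇒ 0xffffffff
lane  4: tail/ones ⇒ 0xffffffff
lane  5: tail/ones ⇒ 0xffffffff
lane  6: tail/ones ⇒ 0xffffffff
lane  7: tail/ones ⇒ 0xffffffff

vd = [1, 224, 32, 4294967295, 4294967295, 4294967295, 4294967295, 4294967295]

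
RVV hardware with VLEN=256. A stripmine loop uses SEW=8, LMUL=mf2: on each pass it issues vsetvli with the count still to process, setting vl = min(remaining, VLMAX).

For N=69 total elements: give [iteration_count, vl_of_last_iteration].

VLMAX = VLEN×LMUL/SEW = 256×1/2/8 = 16
69 elements at 16/iter → 5 passes, remainder 5 on the last

[iterations, last_vl] = [5, 5]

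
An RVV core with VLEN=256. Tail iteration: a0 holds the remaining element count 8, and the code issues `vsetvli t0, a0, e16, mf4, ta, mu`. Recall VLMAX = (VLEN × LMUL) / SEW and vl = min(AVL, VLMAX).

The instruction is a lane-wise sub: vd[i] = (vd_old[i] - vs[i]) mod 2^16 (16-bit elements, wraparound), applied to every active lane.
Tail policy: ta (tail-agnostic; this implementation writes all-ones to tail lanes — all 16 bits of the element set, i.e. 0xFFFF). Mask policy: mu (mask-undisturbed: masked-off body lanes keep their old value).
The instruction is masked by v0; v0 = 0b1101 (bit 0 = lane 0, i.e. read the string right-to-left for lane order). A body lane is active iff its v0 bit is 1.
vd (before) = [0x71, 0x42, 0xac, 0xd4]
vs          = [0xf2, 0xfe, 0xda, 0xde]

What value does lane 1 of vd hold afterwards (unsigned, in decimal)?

VLMAX = (256 × 1/4) / 16 = 4 lanes
vl ← min(8, 4) = 4
[0] sub(0x71,0xf2) = 0xff7f
[1] mask-off/keep = 0x42
[2] sub(0xac,0xda) = 0xffd2
[3] sub(0xd4,0xde) = 0xfff6

vd[1] = 66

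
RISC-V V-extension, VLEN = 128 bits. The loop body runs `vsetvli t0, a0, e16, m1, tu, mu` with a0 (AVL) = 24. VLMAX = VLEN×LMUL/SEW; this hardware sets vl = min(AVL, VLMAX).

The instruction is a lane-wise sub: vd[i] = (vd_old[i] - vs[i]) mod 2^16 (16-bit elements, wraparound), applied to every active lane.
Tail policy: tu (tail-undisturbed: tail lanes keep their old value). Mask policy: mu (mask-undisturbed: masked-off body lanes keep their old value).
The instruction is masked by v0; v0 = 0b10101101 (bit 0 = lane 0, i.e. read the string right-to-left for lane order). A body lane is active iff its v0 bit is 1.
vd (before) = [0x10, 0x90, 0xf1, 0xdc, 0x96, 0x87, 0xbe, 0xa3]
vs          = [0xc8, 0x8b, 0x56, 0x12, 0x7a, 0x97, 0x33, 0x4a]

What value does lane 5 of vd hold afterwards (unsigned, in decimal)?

lanes per group: 128·1/16 = 8
vl = min(AVL, VLMAX) = min(24, 8) = 8
  i=0: sub(0x10,0xc8) → 65352
  i=1: mask-off/keep → 144
  i=2: sub(0xf1,0x56) → 155
  i=3: sub(0xdc,0x12) → 202
  i=4: mask-off/keep → 150
  i=5: sub(0x87,0x97) → 65520
  i=6: mask-off/keep → 190
  i=7: sub(0xa3,0x4a) → 89

vd[5] = 65520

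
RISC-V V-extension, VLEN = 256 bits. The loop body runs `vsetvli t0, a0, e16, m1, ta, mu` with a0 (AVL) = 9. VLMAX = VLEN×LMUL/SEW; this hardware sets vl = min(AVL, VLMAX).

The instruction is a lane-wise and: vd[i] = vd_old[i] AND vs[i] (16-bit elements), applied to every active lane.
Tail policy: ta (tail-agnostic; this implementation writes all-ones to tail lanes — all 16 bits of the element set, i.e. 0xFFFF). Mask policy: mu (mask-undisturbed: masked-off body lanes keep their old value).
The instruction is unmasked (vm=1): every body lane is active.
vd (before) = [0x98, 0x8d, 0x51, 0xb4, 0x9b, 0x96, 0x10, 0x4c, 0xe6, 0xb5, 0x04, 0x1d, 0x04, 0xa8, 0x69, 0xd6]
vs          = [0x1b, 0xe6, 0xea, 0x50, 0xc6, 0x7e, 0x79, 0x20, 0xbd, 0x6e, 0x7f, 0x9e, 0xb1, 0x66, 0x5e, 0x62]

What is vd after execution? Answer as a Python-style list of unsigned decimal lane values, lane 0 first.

VLMAX = (256 × 1) / 16 = 16 lanes
vl ← min(9, 16) = 9
vd[0] and(0x98,0x1b) -> 0x18
vd[1] and(0x8d,0xe6) -> 0x84
vd[2] and(0x51,0xea) -> 0x40
vd[3] and(0xb4,0x50) -> 0x10
vd[4] and(0x9b,0xc6) -> 0x82
vd[5] and(0x96,0x7e) -> 0x16
vd[6] and(0x10,0x79) -> 0x10
vd[7] and(0x4c,0x20) -> 0x00
vd[8] and(0xe6,0xbd) -> 0xa4
vd[9] tail/ones -> 0xffff
vd[10] tail/ones -> 0xffff
vd[11] tail/ones -> 0xffff
vd[12] tail/ones -> 0xffff
vd[13] tail/ones -> 0xffff
vd[14] tail/ones -> 0xffff
vd[15] tail/ones -> 0xffff

vd = [24, 132, 64, 16, 130, 22, 16, 0, 164, 65535, 65535, 65535, 65535, 65535, 65535, 65535]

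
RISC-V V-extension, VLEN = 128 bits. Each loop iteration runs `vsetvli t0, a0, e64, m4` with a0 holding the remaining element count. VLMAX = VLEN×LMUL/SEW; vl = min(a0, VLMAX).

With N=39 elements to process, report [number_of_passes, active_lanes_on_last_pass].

[iterations, last_vl] = [5, 7]

VLMAX = VLEN×LMUL/SEW = 128×4/64 = 8
iterations = ceil(39/8) = 5; final-pass vl = 7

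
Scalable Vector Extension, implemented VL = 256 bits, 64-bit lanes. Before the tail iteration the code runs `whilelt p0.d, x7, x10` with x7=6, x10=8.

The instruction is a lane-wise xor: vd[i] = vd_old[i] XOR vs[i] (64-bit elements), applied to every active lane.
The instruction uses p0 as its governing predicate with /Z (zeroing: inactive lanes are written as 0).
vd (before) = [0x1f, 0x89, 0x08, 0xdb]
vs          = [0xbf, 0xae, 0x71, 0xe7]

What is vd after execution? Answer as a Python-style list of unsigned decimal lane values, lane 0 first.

256-bit reg / 64-bit elem → 4 lanes
p0[j] = (6+j < 8); true for j=0..1 → 2 lanes set
[0] xor(0x1f,0xbf) = 0xa0
[1] xor(0x89,0xae) = 0x27
[2] tail/zero = 0x00
[3] tail/zero = 0x00

vd = [160, 39, 0, 0]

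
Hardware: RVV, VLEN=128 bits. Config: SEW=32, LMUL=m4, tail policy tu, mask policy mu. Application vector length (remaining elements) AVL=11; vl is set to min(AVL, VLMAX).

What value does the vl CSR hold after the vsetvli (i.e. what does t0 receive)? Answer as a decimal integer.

vl = 11

VLMAX = VLEN×LMUL/SEW = 128×4/32 = 16
vl = min(AVL, VLMAX) = min(11, 16) = 11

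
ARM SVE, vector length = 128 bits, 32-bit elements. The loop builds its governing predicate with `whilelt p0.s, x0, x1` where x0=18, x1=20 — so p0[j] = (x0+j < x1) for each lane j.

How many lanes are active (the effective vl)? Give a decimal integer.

128-bit reg / 32-bit elem → 4 lanes
whilelt: lane j active iff 18+j < 20 → j < 2 → 2 active

vl = 2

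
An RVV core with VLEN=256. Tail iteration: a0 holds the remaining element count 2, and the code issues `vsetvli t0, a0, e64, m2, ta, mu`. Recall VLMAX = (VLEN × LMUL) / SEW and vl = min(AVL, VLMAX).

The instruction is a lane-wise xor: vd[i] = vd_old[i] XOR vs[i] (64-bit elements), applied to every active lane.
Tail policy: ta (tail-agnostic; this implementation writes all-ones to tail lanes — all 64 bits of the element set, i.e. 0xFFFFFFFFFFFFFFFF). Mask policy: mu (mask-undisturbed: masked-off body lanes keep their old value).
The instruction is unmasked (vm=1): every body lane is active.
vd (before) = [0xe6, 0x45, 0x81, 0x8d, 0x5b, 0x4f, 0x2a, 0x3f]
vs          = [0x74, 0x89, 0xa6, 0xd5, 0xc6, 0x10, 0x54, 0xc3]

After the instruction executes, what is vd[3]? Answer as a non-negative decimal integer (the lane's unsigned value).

VLMAX = (256 × 2) / 64 = 8 lanes
AVL=2 ≤ VLMAX=8, so vl = 2
lane  0: xor(0xe6,0x74) ⇒ 0x92
lane  1: xor(0x45,0x89) ⇒ 0xcc
lane  2: tail/ones ⇒ 0xffffffffffffffff
lane  3: tail/ones ⇒ 0xffffffffffffffff
lane  4: tail/ones ⇒ 0xffffffffffffffff
lane  5: tail/ones ⇒ 0xffffffffffffffff
lane  6: tail/ones ⇒ 0xffffffffffffffff
lane  7: tail/ones ⇒ 0xffffffffffffffff

vd[3] = 18446744073709551615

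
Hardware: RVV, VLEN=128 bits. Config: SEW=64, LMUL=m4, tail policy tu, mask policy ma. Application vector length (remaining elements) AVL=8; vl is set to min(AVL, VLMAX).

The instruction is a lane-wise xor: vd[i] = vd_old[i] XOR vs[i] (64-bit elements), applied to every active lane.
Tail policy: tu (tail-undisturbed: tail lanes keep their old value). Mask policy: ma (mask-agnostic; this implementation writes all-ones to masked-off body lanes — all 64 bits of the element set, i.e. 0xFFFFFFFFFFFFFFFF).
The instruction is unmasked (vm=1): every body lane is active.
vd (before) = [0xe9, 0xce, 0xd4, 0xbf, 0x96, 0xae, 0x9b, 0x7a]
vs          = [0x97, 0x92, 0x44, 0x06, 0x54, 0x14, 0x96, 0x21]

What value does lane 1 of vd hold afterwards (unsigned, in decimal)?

vd[1] = 92

VLMAX = VLEN×LMUL/SEW = 128×4/64 = 8
vl = min(AVL, VLMAX) = min(8, 8) = 8
  i=0: xor(0xe9,0x97) → 126
  i=1: xor(0xce,0x92) → 92
  i=2: xor(0xd4,0x44) → 144
  i=3: xor(0xbf,0x06) → 185
  i=4: xor(0x96,0x54) → 194
  i=5: xor(0xae,0x14) → 186
  i=6: xor(0x9b,0x96) → 13
  i=7: xor(0x7a,0x21) → 91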